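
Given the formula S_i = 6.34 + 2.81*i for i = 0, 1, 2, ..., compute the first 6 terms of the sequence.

This is an arithmetic sequence.
i=0: S_0 = 6.34 + 2.81*0 = 6.34
i=1: S_1 = 6.34 + 2.81*1 = 9.15
i=2: S_2 = 6.34 + 2.81*2 = 11.96
i=3: S_3 = 6.34 + 2.81*3 = 14.77
i=4: S_4 = 6.34 + 2.81*4 = 17.58
i=5: S_5 = 6.34 + 2.81*5 = 20.39
The first 6 terms are: [6.34, 9.15, 11.96, 14.77, 17.58, 20.39]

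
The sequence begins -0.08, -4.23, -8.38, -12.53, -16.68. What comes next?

Differences: -4.23 - -0.08 = -4.15
This is an arithmetic sequence with common difference d = -4.15.
Next term = -16.68 + -4.15 = -20.83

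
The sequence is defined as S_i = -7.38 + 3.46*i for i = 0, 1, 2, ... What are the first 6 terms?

This is an arithmetic sequence.
i=0: S_0 = -7.38 + 3.46*0 = -7.38
i=1: S_1 = -7.38 + 3.46*1 = -3.92
i=2: S_2 = -7.38 + 3.46*2 = -0.46
i=3: S_3 = -7.38 + 3.46*3 = 3.0
i=4: S_4 = -7.38 + 3.46*4 = 6.46
i=5: S_5 = -7.38 + 3.46*5 = 9.92
The first 6 terms are: [-7.38, -3.92, -0.46, 3.0, 6.46, 9.92]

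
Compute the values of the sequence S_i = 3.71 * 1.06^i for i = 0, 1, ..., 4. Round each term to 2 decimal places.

This is a geometric sequence.
i=0: S_0 = 3.71 * 1.06^0 = 3.71
i=1: S_1 = 3.71 * 1.06^1 ≈ 3.93
i=2: S_2 = 3.71 * 1.06^2 ≈ 4.17
i=3: S_3 = 3.71 * 1.06^3 ≈ 4.42
i=4: S_4 = 3.71 * 1.06^4 ≈ 4.68
The first 5 terms are: [3.71, 3.93, 4.17, 4.42, 4.68]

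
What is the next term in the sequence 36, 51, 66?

Differences: 51 - 36 = 15
This is an arithmetic sequence with common difference d = 15.
Next term = 66 + 15 = 81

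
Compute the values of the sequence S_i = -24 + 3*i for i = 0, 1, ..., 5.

This is an arithmetic sequence.
i=0: S_0 = -24 + 3*0 = -24
i=1: S_1 = -24 + 3*1 = -21
i=2: S_2 = -24 + 3*2 = -18
i=3: S_3 = -24 + 3*3 = -15
i=4: S_4 = -24 + 3*4 = -12
i=5: S_5 = -24 + 3*5 = -9
The first 6 terms are: [-24, -21, -18, -15, -12, -9]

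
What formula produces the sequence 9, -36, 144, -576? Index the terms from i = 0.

Check ratios: -36 / 9 = -4.0
Common ratio r = -4.
First term a = 9.
Formula: S_i = 9 * (-4)^i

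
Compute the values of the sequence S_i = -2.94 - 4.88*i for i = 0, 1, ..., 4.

This is an arithmetic sequence.
i=0: S_0 = -2.94 + -4.88*0 = -2.94
i=1: S_1 = -2.94 + -4.88*1 = -7.82
i=2: S_2 = -2.94 + -4.88*2 = -12.7
i=3: S_3 = -2.94 + -4.88*3 = -17.58
i=4: S_4 = -2.94 + -4.88*4 = -22.46
The first 5 terms are: [-2.94, -7.82, -12.7, -17.58, -22.46]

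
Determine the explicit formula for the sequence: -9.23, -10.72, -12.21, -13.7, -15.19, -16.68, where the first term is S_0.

Check differences: -10.72 - -9.23 = -1.49
-12.21 - -10.72 = -1.49
Common difference d = -1.49.
First term a = -9.23.
Formula: S_i = -9.23 - 1.49*i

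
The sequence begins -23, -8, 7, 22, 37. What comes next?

Differences: -8 - -23 = 15
This is an arithmetic sequence with common difference d = 15.
Next term = 37 + 15 = 52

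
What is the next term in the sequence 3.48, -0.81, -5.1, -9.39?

Differences: -0.81 - 3.48 = -4.29
This is an arithmetic sequence with common difference d = -4.29.
Next term = -9.39 + -4.29 = -13.68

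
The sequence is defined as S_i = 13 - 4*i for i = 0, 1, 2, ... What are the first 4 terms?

This is an arithmetic sequence.
i=0: S_0 = 13 + -4*0 = 13
i=1: S_1 = 13 + -4*1 = 9
i=2: S_2 = 13 + -4*2 = 5
i=3: S_3 = 13 + -4*3 = 1
The first 4 terms are: [13, 9, 5, 1]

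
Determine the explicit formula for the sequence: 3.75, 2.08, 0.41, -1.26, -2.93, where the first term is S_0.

Check differences: 2.08 - 3.75 = -1.67
0.41 - 2.08 = -1.67
Common difference d = -1.67.
First term a = 3.75.
Formula: S_i = 3.75 - 1.67*i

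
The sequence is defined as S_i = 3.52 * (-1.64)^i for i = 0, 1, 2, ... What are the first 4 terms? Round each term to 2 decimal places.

This is a geometric sequence.
i=0: S_0 = 3.52 * (-1.64)^0 = 3.52
i=1: S_1 = 3.52 * (-1.64)^1 ≈ -5.77
i=2: S_2 = 3.52 * (-1.64)^2 ≈ 9.47
i=3: S_3 = 3.52 * (-1.64)^3 ≈ -15.53
The first 4 terms are: [3.52, -5.77, 9.47, -15.53]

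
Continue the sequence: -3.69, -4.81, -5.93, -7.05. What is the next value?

Differences: -4.81 - -3.69 = -1.12
This is an arithmetic sequence with common difference d = -1.12.
Next term = -7.05 + -1.12 = -8.17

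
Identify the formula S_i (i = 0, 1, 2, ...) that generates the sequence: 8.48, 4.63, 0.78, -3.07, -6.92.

Check differences: 4.63 - 8.48 = -3.85
0.78 - 4.63 = -3.85
Common difference d = -3.85.
First term a = 8.48.
Formula: S_i = 8.48 - 3.85*i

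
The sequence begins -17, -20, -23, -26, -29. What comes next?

Differences: -20 - -17 = -3
This is an arithmetic sequence with common difference d = -3.
Next term = -29 + -3 = -32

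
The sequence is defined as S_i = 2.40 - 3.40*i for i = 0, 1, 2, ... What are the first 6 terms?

This is an arithmetic sequence.
i=0: S_0 = 2.4 + -3.4*0 = 2.4
i=1: S_1 = 2.4 + -3.4*1 = -1.0
i=2: S_2 = 2.4 + -3.4*2 = -4.4
i=3: S_3 = 2.4 + -3.4*3 = -7.8
i=4: S_4 = 2.4 + -3.4*4 = -11.2
i=5: S_5 = 2.4 + -3.4*5 = -14.6
The first 6 terms are: [2.4, -1.0, -4.4, -7.8, -11.2, -14.6]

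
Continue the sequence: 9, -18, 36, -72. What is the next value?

Ratios: -18 / 9 = -2.0
This is a geometric sequence with common ratio r = -2.
Next term = -72 * -2 = 144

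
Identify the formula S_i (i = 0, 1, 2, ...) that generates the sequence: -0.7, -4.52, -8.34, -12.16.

Check differences: -4.52 - -0.7 = -3.82
-8.34 - -4.52 = -3.82
Common difference d = -3.82.
First term a = -0.7.
Formula: S_i = -0.70 - 3.82*i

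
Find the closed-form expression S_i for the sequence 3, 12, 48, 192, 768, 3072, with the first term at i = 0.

Check ratios: 12 / 3 = 4.0
Common ratio r = 4.
First term a = 3.
Formula: S_i = 3 * 4^i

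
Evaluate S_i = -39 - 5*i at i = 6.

S_6 = -39 + -5*6 = -39 + -30 = -69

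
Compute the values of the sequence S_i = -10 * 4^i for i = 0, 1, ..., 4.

This is a geometric sequence.
i=0: S_0 = -10 * 4^0 = -10
i=1: S_1 = -10 * 4^1 = -40
i=2: S_2 = -10 * 4^2 = -160
i=3: S_3 = -10 * 4^3 = -640
i=4: S_4 = -10 * 4^4 = -2560
The first 5 terms are: [-10, -40, -160, -640, -2560]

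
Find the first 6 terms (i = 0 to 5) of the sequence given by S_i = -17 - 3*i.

This is an arithmetic sequence.
i=0: S_0 = -17 + -3*0 = -17
i=1: S_1 = -17 + -3*1 = -20
i=2: S_2 = -17 + -3*2 = -23
i=3: S_3 = -17 + -3*3 = -26
i=4: S_4 = -17 + -3*4 = -29
i=5: S_5 = -17 + -3*5 = -32
The first 6 terms are: [-17, -20, -23, -26, -29, -32]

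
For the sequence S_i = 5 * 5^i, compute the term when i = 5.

S_5 = 5 * 5^5 = 5 * 3125 = 15625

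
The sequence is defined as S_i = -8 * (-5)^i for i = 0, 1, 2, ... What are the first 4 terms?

This is a geometric sequence.
i=0: S_0 = -8 * (-5)^0 = -8
i=1: S_1 = -8 * (-5)^1 = 40
i=2: S_2 = -8 * (-5)^2 = -200
i=3: S_3 = -8 * (-5)^3 = 1000
The first 4 terms are: [-8, 40, -200, 1000]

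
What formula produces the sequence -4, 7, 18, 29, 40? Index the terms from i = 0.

Check differences: 7 - -4 = 11
18 - 7 = 11
Common difference d = 11.
First term a = -4.
Formula: S_i = -4 + 11*i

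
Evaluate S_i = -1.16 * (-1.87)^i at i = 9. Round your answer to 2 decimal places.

S_9 = -1.16 * (-1.87)^9 ≈ -1.16 * -279.624 ≈ 324.36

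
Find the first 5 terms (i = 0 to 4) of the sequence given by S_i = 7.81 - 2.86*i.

This is an arithmetic sequence.
i=0: S_0 = 7.81 + -2.86*0 = 7.81
i=1: S_1 = 7.81 + -2.86*1 = 4.95
i=2: S_2 = 7.81 + -2.86*2 = 2.09
i=3: S_3 = 7.81 + -2.86*3 = -0.77
i=4: S_4 = 7.81 + -2.86*4 = -3.63
The first 5 terms are: [7.81, 4.95, 2.09, -0.77, -3.63]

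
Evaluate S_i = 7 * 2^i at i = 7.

S_7 = 7 * 2^7 = 7 * 128 = 896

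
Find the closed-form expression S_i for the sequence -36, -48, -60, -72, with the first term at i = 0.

Check differences: -48 - -36 = -12
-60 - -48 = -12
Common difference d = -12.
First term a = -36.
Formula: S_i = -36 - 12*i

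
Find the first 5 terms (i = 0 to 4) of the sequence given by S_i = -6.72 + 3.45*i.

This is an arithmetic sequence.
i=0: S_0 = -6.72 + 3.45*0 = -6.72
i=1: S_1 = -6.72 + 3.45*1 = -3.27
i=2: S_2 = -6.72 + 3.45*2 = 0.18
i=3: S_3 = -6.72 + 3.45*3 = 3.63
i=4: S_4 = -6.72 + 3.45*4 = 7.08
The first 5 terms are: [-6.72, -3.27, 0.18, 3.63, 7.08]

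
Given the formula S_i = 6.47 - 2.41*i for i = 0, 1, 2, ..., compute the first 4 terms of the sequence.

This is an arithmetic sequence.
i=0: S_0 = 6.47 + -2.41*0 = 6.47
i=1: S_1 = 6.47 + -2.41*1 = 4.06
i=2: S_2 = 6.47 + -2.41*2 = 1.65
i=3: S_3 = 6.47 + -2.41*3 = -0.76
The first 4 terms are: [6.47, 4.06, 1.65, -0.76]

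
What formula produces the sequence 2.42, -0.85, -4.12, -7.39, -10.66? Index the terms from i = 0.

Check differences: -0.85 - 2.42 = -3.27
-4.12 - -0.85 = -3.27
Common difference d = -3.27.
First term a = 2.42.
Formula: S_i = 2.42 - 3.27*i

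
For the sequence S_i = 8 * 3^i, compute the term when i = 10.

S_10 = 8 * 3^10 = 8 * 59049 = 472392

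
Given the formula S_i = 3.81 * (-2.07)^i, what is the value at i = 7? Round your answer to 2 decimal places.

S_7 = 3.81 * (-2.07)^7 ≈ 3.81 * -162.85175 ≈ -620.47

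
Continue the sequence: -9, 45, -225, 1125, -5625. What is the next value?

Ratios: 45 / -9 = -5.0
This is a geometric sequence with common ratio r = -5.
Next term = -5625 * -5 = 28125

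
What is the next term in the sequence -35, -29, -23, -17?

Differences: -29 - -35 = 6
This is an arithmetic sequence with common difference d = 6.
Next term = -17 + 6 = -11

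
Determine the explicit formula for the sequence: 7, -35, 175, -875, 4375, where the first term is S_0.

Check ratios: -35 / 7 = -5.0
Common ratio r = -5.
First term a = 7.
Formula: S_i = 7 * (-5)^i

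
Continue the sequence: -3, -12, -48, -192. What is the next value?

Ratios: -12 / -3 = 4.0
This is a geometric sequence with common ratio r = 4.
Next term = -192 * 4 = -768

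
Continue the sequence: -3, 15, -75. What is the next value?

Ratios: 15 / -3 = -5.0
This is a geometric sequence with common ratio r = -5.
Next term = -75 * -5 = 375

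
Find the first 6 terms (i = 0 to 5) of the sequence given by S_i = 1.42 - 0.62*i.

This is an arithmetic sequence.
i=0: S_0 = 1.42 + -0.62*0 = 1.42
i=1: S_1 = 1.42 + -0.62*1 = 0.8
i=2: S_2 = 1.42 + -0.62*2 = 0.18
i=3: S_3 = 1.42 + -0.62*3 = -0.44
i=4: S_4 = 1.42 + -0.62*4 = -1.06
i=5: S_5 = 1.42 + -0.62*5 = -1.68
The first 6 terms are: [1.42, 0.8, 0.18, -0.44, -1.06, -1.68]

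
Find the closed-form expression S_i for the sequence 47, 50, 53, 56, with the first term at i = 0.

Check differences: 50 - 47 = 3
53 - 50 = 3
Common difference d = 3.
First term a = 47.
Formula: S_i = 47 + 3*i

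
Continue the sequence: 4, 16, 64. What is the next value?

Ratios: 16 / 4 = 4.0
This is a geometric sequence with common ratio r = 4.
Next term = 64 * 4 = 256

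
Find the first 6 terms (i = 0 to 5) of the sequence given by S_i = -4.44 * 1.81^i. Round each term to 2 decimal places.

This is a geometric sequence.
i=0: S_0 = -4.44 * 1.81^0 = -4.44
i=1: S_1 = -4.44 * 1.81^1 ≈ -8.04
i=2: S_2 = -4.44 * 1.81^2 ≈ -14.55
i=3: S_3 = -4.44 * 1.81^3 ≈ -26.33
i=4: S_4 = -4.44 * 1.81^4 ≈ -47.65
i=5: S_5 = -4.44 * 1.81^5 ≈ -86.25
The first 6 terms are: [-4.44, -8.04, -14.55, -26.33, -47.65, -86.25]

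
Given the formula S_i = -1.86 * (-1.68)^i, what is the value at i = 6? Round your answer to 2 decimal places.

S_6 = -1.86 * (-1.68)^6 ≈ -1.86 * 22.4831 ≈ -41.82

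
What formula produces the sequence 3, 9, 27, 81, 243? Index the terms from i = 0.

Check ratios: 9 / 3 = 3.0
Common ratio r = 3.
First term a = 3.
Formula: S_i = 3 * 3^i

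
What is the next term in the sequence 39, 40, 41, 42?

Differences: 40 - 39 = 1
This is an arithmetic sequence with common difference d = 1.
Next term = 42 + 1 = 43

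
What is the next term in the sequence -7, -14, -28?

Ratios: -14 / -7 = 2.0
This is a geometric sequence with common ratio r = 2.
Next term = -28 * 2 = -56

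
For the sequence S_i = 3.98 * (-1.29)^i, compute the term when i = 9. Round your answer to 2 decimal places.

S_9 = 3.98 * (-1.29)^9 ≈ 3.98 * -9.8925 ≈ -39.37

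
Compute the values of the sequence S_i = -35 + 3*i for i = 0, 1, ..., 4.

This is an arithmetic sequence.
i=0: S_0 = -35 + 3*0 = -35
i=1: S_1 = -35 + 3*1 = -32
i=2: S_2 = -35 + 3*2 = -29
i=3: S_3 = -35 + 3*3 = -26
i=4: S_4 = -35 + 3*4 = -23
The first 5 terms are: [-35, -32, -29, -26, -23]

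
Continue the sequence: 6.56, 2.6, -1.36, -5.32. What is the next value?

Differences: 2.6 - 6.56 = -3.96
This is an arithmetic sequence with common difference d = -3.96.
Next term = -5.32 + -3.96 = -9.28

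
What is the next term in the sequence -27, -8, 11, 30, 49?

Differences: -8 - -27 = 19
This is an arithmetic sequence with common difference d = 19.
Next term = 49 + 19 = 68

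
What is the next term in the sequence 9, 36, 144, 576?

Ratios: 36 / 9 = 4.0
This is a geometric sequence with common ratio r = 4.
Next term = 576 * 4 = 2304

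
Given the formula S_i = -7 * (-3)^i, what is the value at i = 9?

S_9 = -7 * (-3)^9 = -7 * -19683 = 137781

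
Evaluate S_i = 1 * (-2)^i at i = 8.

S_8 = 1 * (-2)^8 = 1 * 256 = 256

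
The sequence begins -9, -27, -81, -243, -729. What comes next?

Ratios: -27 / -9 = 3.0
This is a geometric sequence with common ratio r = 3.
Next term = -729 * 3 = -2187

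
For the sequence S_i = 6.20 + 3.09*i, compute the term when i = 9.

S_9 = 6.2 + 3.09*9 = 6.2 + 27.81 = 34.01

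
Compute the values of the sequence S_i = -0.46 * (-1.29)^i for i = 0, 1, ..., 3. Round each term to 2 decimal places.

This is a geometric sequence.
i=0: S_0 = -0.46 * (-1.29)^0 = -0.46
i=1: S_1 = -0.46 * (-1.29)^1 ≈ 0.59
i=2: S_2 = -0.46 * (-1.29)^2 ≈ -0.77
i=3: S_3 = -0.46 * (-1.29)^3 ≈ 0.99
The first 4 terms are: [-0.46, 0.59, -0.77, 0.99]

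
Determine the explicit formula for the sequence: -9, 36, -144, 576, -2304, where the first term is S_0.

Check ratios: 36 / -9 = -4.0
Common ratio r = -4.
First term a = -9.
Formula: S_i = -9 * (-4)^i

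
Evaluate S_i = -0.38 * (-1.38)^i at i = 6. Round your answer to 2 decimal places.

S_6 = -0.38 * (-1.38)^6 ≈ -0.38 * 6.9068 ≈ -2.62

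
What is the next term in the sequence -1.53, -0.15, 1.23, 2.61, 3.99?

Differences: -0.15 - -1.53 = 1.38
This is an arithmetic sequence with common difference d = 1.38.
Next term = 3.99 + 1.38 = 5.37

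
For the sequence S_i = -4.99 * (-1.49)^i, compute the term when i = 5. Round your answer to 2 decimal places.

S_5 = -4.99 * (-1.49)^5 ≈ -4.99 * -7.344 ≈ 36.65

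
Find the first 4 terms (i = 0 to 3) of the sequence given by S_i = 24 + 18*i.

This is an arithmetic sequence.
i=0: S_0 = 24 + 18*0 = 24
i=1: S_1 = 24 + 18*1 = 42
i=2: S_2 = 24 + 18*2 = 60
i=3: S_3 = 24 + 18*3 = 78
The first 4 terms are: [24, 42, 60, 78]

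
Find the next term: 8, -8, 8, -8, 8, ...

Ratios: -8 / 8 = -1.0
This is a geometric sequence with common ratio r = -1.
Next term = 8 * -1 = -8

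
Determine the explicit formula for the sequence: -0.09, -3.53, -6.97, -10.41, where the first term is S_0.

Check differences: -3.53 - -0.09 = -3.44
-6.97 - -3.53 = -3.44
Common difference d = -3.44.
First term a = -0.09.
Formula: S_i = -0.09 - 3.44*i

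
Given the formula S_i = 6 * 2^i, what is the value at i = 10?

S_10 = 6 * 2^10 = 6 * 1024 = 6144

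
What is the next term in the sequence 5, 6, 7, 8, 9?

Differences: 6 - 5 = 1
This is an arithmetic sequence with common difference d = 1.
Next term = 9 + 1 = 10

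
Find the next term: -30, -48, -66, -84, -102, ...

Differences: -48 - -30 = -18
This is an arithmetic sequence with common difference d = -18.
Next term = -102 + -18 = -120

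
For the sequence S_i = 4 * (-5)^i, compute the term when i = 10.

S_10 = 4 * (-5)^10 = 4 * 9765625 = 39062500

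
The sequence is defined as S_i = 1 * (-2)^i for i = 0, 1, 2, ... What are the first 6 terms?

This is a geometric sequence.
i=0: S_0 = 1 * (-2)^0 = 1
i=1: S_1 = 1 * (-2)^1 = -2
i=2: S_2 = 1 * (-2)^2 = 4
i=3: S_3 = 1 * (-2)^3 = -8
i=4: S_4 = 1 * (-2)^4 = 16
i=5: S_5 = 1 * (-2)^5 = -32
The first 6 terms are: [1, -2, 4, -8, 16, -32]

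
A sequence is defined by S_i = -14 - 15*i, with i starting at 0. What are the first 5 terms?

This is an arithmetic sequence.
i=0: S_0 = -14 + -15*0 = -14
i=1: S_1 = -14 + -15*1 = -29
i=2: S_2 = -14 + -15*2 = -44
i=3: S_3 = -14 + -15*3 = -59
i=4: S_4 = -14 + -15*4 = -74
The first 5 terms are: [-14, -29, -44, -59, -74]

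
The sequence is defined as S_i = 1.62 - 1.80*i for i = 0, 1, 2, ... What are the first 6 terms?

This is an arithmetic sequence.
i=0: S_0 = 1.62 + -1.8*0 = 1.62
i=1: S_1 = 1.62 + -1.8*1 = -0.18
i=2: S_2 = 1.62 + -1.8*2 = -1.98
i=3: S_3 = 1.62 + -1.8*3 = -3.78
i=4: S_4 = 1.62 + -1.8*4 = -5.58
i=5: S_5 = 1.62 + -1.8*5 = -7.38
The first 6 terms are: [1.62, -0.18, -1.98, -3.78, -5.58, -7.38]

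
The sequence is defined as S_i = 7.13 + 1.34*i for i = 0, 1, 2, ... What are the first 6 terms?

This is an arithmetic sequence.
i=0: S_0 = 7.13 + 1.34*0 = 7.13
i=1: S_1 = 7.13 + 1.34*1 = 8.47
i=2: S_2 = 7.13 + 1.34*2 = 9.81
i=3: S_3 = 7.13 + 1.34*3 = 11.15
i=4: S_4 = 7.13 + 1.34*4 = 12.49
i=5: S_5 = 7.13 + 1.34*5 = 13.83
The first 6 terms are: [7.13, 8.47, 9.81, 11.15, 12.49, 13.83]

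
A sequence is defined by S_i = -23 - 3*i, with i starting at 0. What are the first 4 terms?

This is an arithmetic sequence.
i=0: S_0 = -23 + -3*0 = -23
i=1: S_1 = -23 + -3*1 = -26
i=2: S_2 = -23 + -3*2 = -29
i=3: S_3 = -23 + -3*3 = -32
The first 4 terms are: [-23, -26, -29, -32]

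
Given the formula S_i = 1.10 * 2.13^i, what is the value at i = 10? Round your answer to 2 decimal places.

S_10 = 1.1 * 2.13^10 ≈ 1.1 * 1922.1888 ≈ 2114.41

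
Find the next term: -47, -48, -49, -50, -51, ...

Differences: -48 - -47 = -1
This is an arithmetic sequence with common difference d = -1.
Next term = -51 + -1 = -52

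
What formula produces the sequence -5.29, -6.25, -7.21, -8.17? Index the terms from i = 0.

Check differences: -6.25 - -5.29 = -0.96
-7.21 - -6.25 = -0.96
Common difference d = -0.96.
First term a = -5.29.
Formula: S_i = -5.29 - 0.96*i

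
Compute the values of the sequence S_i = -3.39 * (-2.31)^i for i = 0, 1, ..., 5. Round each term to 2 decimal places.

This is a geometric sequence.
i=0: S_0 = -3.39 * (-2.31)^0 = -3.39
i=1: S_1 = -3.39 * (-2.31)^1 ≈ 7.83
i=2: S_2 = -3.39 * (-2.31)^2 ≈ -18.09
i=3: S_3 = -3.39 * (-2.31)^3 ≈ 41.79
i=4: S_4 = -3.39 * (-2.31)^4 ≈ -96.53
i=5: S_5 = -3.39 * (-2.31)^5 ≈ 222.98
The first 6 terms are: [-3.39, 7.83, -18.09, 41.79, -96.53, 222.98]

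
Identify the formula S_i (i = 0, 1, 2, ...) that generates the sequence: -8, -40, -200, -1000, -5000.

Check ratios: -40 / -8 = 5.0
Common ratio r = 5.
First term a = -8.
Formula: S_i = -8 * 5^i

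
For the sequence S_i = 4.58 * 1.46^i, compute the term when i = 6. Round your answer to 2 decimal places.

S_6 = 4.58 * 1.46^6 ≈ 4.58 * 9.6854 ≈ 44.36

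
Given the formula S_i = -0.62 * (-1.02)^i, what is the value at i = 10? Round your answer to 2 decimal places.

S_10 = -0.62 * (-1.02)^10 ≈ -0.62 * 1.219 ≈ -0.76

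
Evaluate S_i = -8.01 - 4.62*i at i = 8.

S_8 = -8.01 + -4.62*8 = -8.01 + -36.96 = -44.97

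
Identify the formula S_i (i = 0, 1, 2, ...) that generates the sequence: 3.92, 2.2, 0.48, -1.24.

Check differences: 2.2 - 3.92 = -1.72
0.48 - 2.2 = -1.72
Common difference d = -1.72.
First term a = 3.92.
Formula: S_i = 3.92 - 1.72*i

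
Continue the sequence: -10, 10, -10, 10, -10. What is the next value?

Ratios: 10 / -10 = -1.0
This is a geometric sequence with common ratio r = -1.
Next term = -10 * -1 = 10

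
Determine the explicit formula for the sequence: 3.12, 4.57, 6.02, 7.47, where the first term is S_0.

Check differences: 4.57 - 3.12 = 1.45
6.02 - 4.57 = 1.45
Common difference d = 1.45.
First term a = 3.12.
Formula: S_i = 3.12 + 1.45*i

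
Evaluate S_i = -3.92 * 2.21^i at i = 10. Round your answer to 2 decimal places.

S_10 = -3.92 * 2.21^10 ≈ -3.92 * 2779.2188 ≈ -10894.54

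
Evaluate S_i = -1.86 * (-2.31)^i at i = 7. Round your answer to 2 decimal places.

S_7 = -1.86 * (-2.31)^7 ≈ -1.86 * -350.9812 ≈ 652.83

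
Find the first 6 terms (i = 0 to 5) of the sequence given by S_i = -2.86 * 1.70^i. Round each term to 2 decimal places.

This is a geometric sequence.
i=0: S_0 = -2.86 * 1.7^0 = -2.86
i=1: S_1 = -2.86 * 1.7^1 ≈ -4.86
i=2: S_2 = -2.86 * 1.7^2 ≈ -8.27
i=3: S_3 = -2.86 * 1.7^3 ≈ -14.05
i=4: S_4 = -2.86 * 1.7^4 ≈ -23.89
i=5: S_5 = -2.86 * 1.7^5 ≈ -40.61
The first 6 terms are: [-2.86, -4.86, -8.27, -14.05, -23.89, -40.61]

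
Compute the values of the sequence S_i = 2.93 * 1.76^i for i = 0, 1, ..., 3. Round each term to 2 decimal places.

This is a geometric sequence.
i=0: S_0 = 2.93 * 1.76^0 = 2.93
i=1: S_1 = 2.93 * 1.76^1 ≈ 5.16
i=2: S_2 = 2.93 * 1.76^2 ≈ 9.08
i=3: S_3 = 2.93 * 1.76^3 ≈ 15.97
The first 4 terms are: [2.93, 5.16, 9.08, 15.97]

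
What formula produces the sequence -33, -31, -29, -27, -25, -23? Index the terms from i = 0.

Check differences: -31 - -33 = 2
-29 - -31 = 2
Common difference d = 2.
First term a = -33.
Formula: S_i = -33 + 2*i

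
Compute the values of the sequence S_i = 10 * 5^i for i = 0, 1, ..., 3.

This is a geometric sequence.
i=0: S_0 = 10 * 5^0 = 10
i=1: S_1 = 10 * 5^1 = 50
i=2: S_2 = 10 * 5^2 = 250
i=3: S_3 = 10 * 5^3 = 1250
The first 4 terms are: [10, 50, 250, 1250]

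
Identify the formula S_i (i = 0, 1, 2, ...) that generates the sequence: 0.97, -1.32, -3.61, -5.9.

Check differences: -1.32 - 0.97 = -2.29
-3.61 - -1.32 = -2.29
Common difference d = -2.29.
First term a = 0.97.
Formula: S_i = 0.97 - 2.29*i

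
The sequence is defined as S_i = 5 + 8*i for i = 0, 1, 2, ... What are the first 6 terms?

This is an arithmetic sequence.
i=0: S_0 = 5 + 8*0 = 5
i=1: S_1 = 5 + 8*1 = 13
i=2: S_2 = 5 + 8*2 = 21
i=3: S_3 = 5 + 8*3 = 29
i=4: S_4 = 5 + 8*4 = 37
i=5: S_5 = 5 + 8*5 = 45
The first 6 terms are: [5, 13, 21, 29, 37, 45]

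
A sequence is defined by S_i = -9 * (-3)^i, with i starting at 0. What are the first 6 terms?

This is a geometric sequence.
i=0: S_0 = -9 * (-3)^0 = -9
i=1: S_1 = -9 * (-3)^1 = 27
i=2: S_2 = -9 * (-3)^2 = -81
i=3: S_3 = -9 * (-3)^3 = 243
i=4: S_4 = -9 * (-3)^4 = -729
i=5: S_5 = -9 * (-3)^5 = 2187
The first 6 terms are: [-9, 27, -81, 243, -729, 2187]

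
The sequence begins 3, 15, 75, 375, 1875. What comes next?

Ratios: 15 / 3 = 5.0
This is a geometric sequence with common ratio r = 5.
Next term = 1875 * 5 = 9375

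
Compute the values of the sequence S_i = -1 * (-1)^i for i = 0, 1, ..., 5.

This is a geometric sequence.
i=0: S_0 = -1 * (-1)^0 = -1
i=1: S_1 = -1 * (-1)^1 = 1
i=2: S_2 = -1 * (-1)^2 = -1
i=3: S_3 = -1 * (-1)^3 = 1
i=4: S_4 = -1 * (-1)^4 = -1
i=5: S_5 = -1 * (-1)^5 = 1
The first 6 terms are: [-1, 1, -1, 1, -1, 1]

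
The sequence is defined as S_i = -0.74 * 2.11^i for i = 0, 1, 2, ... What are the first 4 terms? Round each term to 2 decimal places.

This is a geometric sequence.
i=0: S_0 = -0.74 * 2.11^0 = -0.74
i=1: S_1 = -0.74 * 2.11^1 ≈ -1.56
i=2: S_2 = -0.74 * 2.11^2 ≈ -3.29
i=3: S_3 = -0.74 * 2.11^3 ≈ -6.95
The first 4 terms are: [-0.74, -1.56, -3.29, -6.95]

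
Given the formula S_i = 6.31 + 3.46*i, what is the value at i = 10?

S_10 = 6.31 + 3.46*10 = 6.31 + 34.6 = 40.91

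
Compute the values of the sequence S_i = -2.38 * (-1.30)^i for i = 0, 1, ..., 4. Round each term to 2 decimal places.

This is a geometric sequence.
i=0: S_0 = -2.38 * (-1.3)^0 = -2.38
i=1: S_1 = -2.38 * (-1.3)^1 ≈ 3.09
i=2: S_2 = -2.38 * (-1.3)^2 ≈ -4.02
i=3: S_3 = -2.38 * (-1.3)^3 ≈ 5.23
i=4: S_4 = -2.38 * (-1.3)^4 ≈ -6.8
The first 5 terms are: [-2.38, 3.09, -4.02, 5.23, -6.8]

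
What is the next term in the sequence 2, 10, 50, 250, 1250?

Ratios: 10 / 2 = 5.0
This is a geometric sequence with common ratio r = 5.
Next term = 1250 * 5 = 6250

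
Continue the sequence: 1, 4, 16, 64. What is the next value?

Ratios: 4 / 1 = 4.0
This is a geometric sequence with common ratio r = 4.
Next term = 64 * 4 = 256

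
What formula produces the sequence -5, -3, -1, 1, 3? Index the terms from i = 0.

Check differences: -3 - -5 = 2
-1 - -3 = 2
Common difference d = 2.
First term a = -5.
Formula: S_i = -5 + 2*i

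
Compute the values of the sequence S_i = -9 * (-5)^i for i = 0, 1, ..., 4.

This is a geometric sequence.
i=0: S_0 = -9 * (-5)^0 = -9
i=1: S_1 = -9 * (-5)^1 = 45
i=2: S_2 = -9 * (-5)^2 = -225
i=3: S_3 = -9 * (-5)^3 = 1125
i=4: S_4 = -9 * (-5)^4 = -5625
The first 5 terms are: [-9, 45, -225, 1125, -5625]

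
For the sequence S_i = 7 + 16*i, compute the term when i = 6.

S_6 = 7 + 16*6 = 7 + 96 = 103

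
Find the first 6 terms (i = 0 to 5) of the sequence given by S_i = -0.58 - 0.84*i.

This is an arithmetic sequence.
i=0: S_0 = -0.58 + -0.84*0 = -0.58
i=1: S_1 = -0.58 + -0.84*1 = -1.42
i=2: S_2 = -0.58 + -0.84*2 = -2.26
i=3: S_3 = -0.58 + -0.84*3 = -3.1
i=4: S_4 = -0.58 + -0.84*4 = -3.94
i=5: S_5 = -0.58 + -0.84*5 = -4.78
The first 6 terms are: [-0.58, -1.42, -2.26, -3.1, -3.94, -4.78]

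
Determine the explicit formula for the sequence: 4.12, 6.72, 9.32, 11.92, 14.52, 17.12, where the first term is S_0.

Check differences: 6.72 - 4.12 = 2.6
9.32 - 6.72 = 2.6
Common difference d = 2.6.
First term a = 4.12.
Formula: S_i = 4.12 + 2.60*i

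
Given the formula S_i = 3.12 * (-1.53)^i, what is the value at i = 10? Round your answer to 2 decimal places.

S_10 = 3.12 * (-1.53)^10 ≈ 3.12 * 70.2934 ≈ 219.32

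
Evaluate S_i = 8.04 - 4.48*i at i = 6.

S_6 = 8.04 + -4.48*6 = 8.04 + -26.88 = -18.84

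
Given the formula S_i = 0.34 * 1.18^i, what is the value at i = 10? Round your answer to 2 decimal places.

S_10 = 0.34 * 1.18^10 ≈ 0.34 * 5.2338 ≈ 1.78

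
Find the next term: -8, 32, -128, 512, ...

Ratios: 32 / -8 = -4.0
This is a geometric sequence with common ratio r = -4.
Next term = 512 * -4 = -2048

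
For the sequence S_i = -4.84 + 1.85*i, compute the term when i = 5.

S_5 = -4.84 + 1.85*5 = -4.84 + 9.25 = 4.41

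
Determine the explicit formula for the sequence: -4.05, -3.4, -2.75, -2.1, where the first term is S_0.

Check differences: -3.4 - -4.05 = 0.65
-2.75 - -3.4 = 0.65
Common difference d = 0.65.
First term a = -4.05.
Formula: S_i = -4.05 + 0.65*i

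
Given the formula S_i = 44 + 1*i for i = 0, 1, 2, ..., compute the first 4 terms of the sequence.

This is an arithmetic sequence.
i=0: S_0 = 44 + 1*0 = 44
i=1: S_1 = 44 + 1*1 = 45
i=2: S_2 = 44 + 1*2 = 46
i=3: S_3 = 44 + 1*3 = 47
The first 4 terms are: [44, 45, 46, 47]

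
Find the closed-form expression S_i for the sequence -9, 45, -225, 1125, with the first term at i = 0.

Check ratios: 45 / -9 = -5.0
Common ratio r = -5.
First term a = -9.
Formula: S_i = -9 * (-5)^i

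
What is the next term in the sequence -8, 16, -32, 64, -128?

Ratios: 16 / -8 = -2.0
This is a geometric sequence with common ratio r = -2.
Next term = -128 * -2 = 256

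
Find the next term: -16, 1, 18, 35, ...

Differences: 1 - -16 = 17
This is an arithmetic sequence with common difference d = 17.
Next term = 35 + 17 = 52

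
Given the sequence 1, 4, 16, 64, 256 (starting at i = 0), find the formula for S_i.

Check ratios: 4 / 1 = 4.0
Common ratio r = 4.
First term a = 1.
Formula: S_i = 1 * 4^i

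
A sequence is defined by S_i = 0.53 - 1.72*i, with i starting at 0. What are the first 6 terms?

This is an arithmetic sequence.
i=0: S_0 = 0.53 + -1.72*0 = 0.53
i=1: S_1 = 0.53 + -1.72*1 = -1.19
i=2: S_2 = 0.53 + -1.72*2 = -2.91
i=3: S_3 = 0.53 + -1.72*3 = -4.63
i=4: S_4 = 0.53 + -1.72*4 = -6.35
i=5: S_5 = 0.53 + -1.72*5 = -8.07
The first 6 terms are: [0.53, -1.19, -2.91, -4.63, -6.35, -8.07]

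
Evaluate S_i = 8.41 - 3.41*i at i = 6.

S_6 = 8.41 + -3.41*6 = 8.41 + -20.46 = -12.05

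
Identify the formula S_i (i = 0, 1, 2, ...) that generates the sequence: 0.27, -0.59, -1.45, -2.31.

Check differences: -0.59 - 0.27 = -0.86
-1.45 - -0.59 = -0.86
Common difference d = -0.86.
First term a = 0.27.
Formula: S_i = 0.27 - 0.86*i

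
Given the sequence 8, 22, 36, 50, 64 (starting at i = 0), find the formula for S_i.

Check differences: 22 - 8 = 14
36 - 22 = 14
Common difference d = 14.
First term a = 8.
Formula: S_i = 8 + 14*i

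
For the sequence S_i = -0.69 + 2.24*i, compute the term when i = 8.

S_8 = -0.69 + 2.24*8 = -0.69 + 17.92 = 17.23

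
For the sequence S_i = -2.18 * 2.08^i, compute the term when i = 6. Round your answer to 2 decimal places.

S_6 = -2.18 * 2.08^6 ≈ -2.18 * 80.9804 ≈ -176.54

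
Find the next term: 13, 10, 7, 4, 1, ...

Differences: 10 - 13 = -3
This is an arithmetic sequence with common difference d = -3.
Next term = 1 + -3 = -2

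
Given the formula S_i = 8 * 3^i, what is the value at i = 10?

S_10 = 8 * 3^10 = 8 * 59049 = 472392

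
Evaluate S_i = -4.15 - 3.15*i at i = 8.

S_8 = -4.15 + -3.15*8 = -4.15 + -25.2 = -29.35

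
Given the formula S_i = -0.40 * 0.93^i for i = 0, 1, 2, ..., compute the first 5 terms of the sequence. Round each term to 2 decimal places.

This is a geometric sequence.
i=0: S_0 = -0.4 * 0.93^0 = -0.4
i=1: S_1 = -0.4 * 0.93^1 ≈ -0.37
i=2: S_2 = -0.4 * 0.93^2 ≈ -0.35
i=3: S_3 = -0.4 * 0.93^3 ≈ -0.32
i=4: S_4 = -0.4 * 0.93^4 ≈ -0.3
The first 5 terms are: [-0.4, -0.37, -0.35, -0.32, -0.3]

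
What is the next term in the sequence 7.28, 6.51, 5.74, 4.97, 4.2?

Differences: 6.51 - 7.28 = -0.77
This is an arithmetic sequence with common difference d = -0.77.
Next term = 4.2 + -0.77 = 3.43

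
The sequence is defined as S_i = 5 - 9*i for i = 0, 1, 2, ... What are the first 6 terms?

This is an arithmetic sequence.
i=0: S_0 = 5 + -9*0 = 5
i=1: S_1 = 5 + -9*1 = -4
i=2: S_2 = 5 + -9*2 = -13
i=3: S_3 = 5 + -9*3 = -22
i=4: S_4 = 5 + -9*4 = -31
i=5: S_5 = 5 + -9*5 = -40
The first 6 terms are: [5, -4, -13, -22, -31, -40]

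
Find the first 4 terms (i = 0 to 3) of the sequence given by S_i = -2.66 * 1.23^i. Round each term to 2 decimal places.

This is a geometric sequence.
i=0: S_0 = -2.66 * 1.23^0 = -2.66
i=1: S_1 = -2.66 * 1.23^1 ≈ -3.27
i=2: S_2 = -2.66 * 1.23^2 ≈ -4.02
i=3: S_3 = -2.66 * 1.23^3 ≈ -4.95
The first 4 terms are: [-2.66, -3.27, -4.02, -4.95]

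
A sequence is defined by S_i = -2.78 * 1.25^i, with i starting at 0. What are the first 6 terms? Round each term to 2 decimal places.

This is a geometric sequence.
i=0: S_0 = -2.78 * 1.25^0 = -2.78
i=1: S_1 = -2.78 * 1.25^1 ≈ -3.48
i=2: S_2 = -2.78 * 1.25^2 ≈ -4.34
i=3: S_3 = -2.78 * 1.25^3 ≈ -5.43
i=4: S_4 = -2.78 * 1.25^4 ≈ -6.79
i=5: S_5 = -2.78 * 1.25^5 ≈ -8.48
The first 6 terms are: [-2.78, -3.48, -4.34, -5.43, -6.79, -8.48]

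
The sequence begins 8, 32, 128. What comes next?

Ratios: 32 / 8 = 4.0
This is a geometric sequence with common ratio r = 4.
Next term = 128 * 4 = 512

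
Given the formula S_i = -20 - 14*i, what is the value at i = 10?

S_10 = -20 + -14*10 = -20 + -140 = -160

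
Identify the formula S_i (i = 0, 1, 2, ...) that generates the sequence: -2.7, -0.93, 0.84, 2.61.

Check differences: -0.93 - -2.7 = 1.77
0.84 - -0.93 = 1.77
Common difference d = 1.77.
First term a = -2.7.
Formula: S_i = -2.70 + 1.77*i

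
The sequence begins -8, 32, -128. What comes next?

Ratios: 32 / -8 = -4.0
This is a geometric sequence with common ratio r = -4.
Next term = -128 * -4 = 512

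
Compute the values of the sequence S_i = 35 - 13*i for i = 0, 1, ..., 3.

This is an arithmetic sequence.
i=0: S_0 = 35 + -13*0 = 35
i=1: S_1 = 35 + -13*1 = 22
i=2: S_2 = 35 + -13*2 = 9
i=3: S_3 = 35 + -13*3 = -4
The first 4 terms are: [35, 22, 9, -4]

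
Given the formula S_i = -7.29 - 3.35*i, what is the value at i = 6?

S_6 = -7.29 + -3.35*6 = -7.29 + -20.1 = -27.39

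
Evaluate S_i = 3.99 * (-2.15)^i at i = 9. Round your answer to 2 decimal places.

S_9 = 3.99 * (-2.15)^9 ≈ 3.99 * -981.6262 ≈ -3916.69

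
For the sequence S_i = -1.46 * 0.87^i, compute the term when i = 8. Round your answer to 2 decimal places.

S_8 = -1.46 * 0.87^8 ≈ -1.46 * 0.3282 ≈ -0.48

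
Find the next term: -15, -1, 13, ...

Differences: -1 - -15 = 14
This is an arithmetic sequence with common difference d = 14.
Next term = 13 + 14 = 27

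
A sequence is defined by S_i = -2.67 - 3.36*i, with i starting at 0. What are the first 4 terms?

This is an arithmetic sequence.
i=0: S_0 = -2.67 + -3.36*0 = -2.67
i=1: S_1 = -2.67 + -3.36*1 = -6.03
i=2: S_2 = -2.67 + -3.36*2 = -9.39
i=3: S_3 = -2.67 + -3.36*3 = -12.75
The first 4 terms are: [-2.67, -6.03, -9.39, -12.75]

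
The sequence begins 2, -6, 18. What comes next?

Ratios: -6 / 2 = -3.0
This is a geometric sequence with common ratio r = -3.
Next term = 18 * -3 = -54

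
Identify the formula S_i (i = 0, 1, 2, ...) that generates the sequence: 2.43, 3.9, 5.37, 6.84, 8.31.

Check differences: 3.9 - 2.43 = 1.47
5.37 - 3.9 = 1.47
Common difference d = 1.47.
First term a = 2.43.
Formula: S_i = 2.43 + 1.47*i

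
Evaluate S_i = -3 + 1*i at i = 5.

S_5 = -3 + 1*5 = -3 + 5 = 2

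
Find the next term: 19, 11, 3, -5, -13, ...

Differences: 11 - 19 = -8
This is an arithmetic sequence with common difference d = -8.
Next term = -13 + -8 = -21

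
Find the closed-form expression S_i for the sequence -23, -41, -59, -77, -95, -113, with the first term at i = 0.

Check differences: -41 - -23 = -18
-59 - -41 = -18
Common difference d = -18.
First term a = -23.
Formula: S_i = -23 - 18*i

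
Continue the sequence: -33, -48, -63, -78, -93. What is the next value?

Differences: -48 - -33 = -15
This is an arithmetic sequence with common difference d = -15.
Next term = -93 + -15 = -108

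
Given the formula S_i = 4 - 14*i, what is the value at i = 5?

S_5 = 4 + -14*5 = 4 + -70 = -66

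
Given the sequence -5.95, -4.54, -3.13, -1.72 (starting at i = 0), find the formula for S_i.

Check differences: -4.54 - -5.95 = 1.41
-3.13 - -4.54 = 1.41
Common difference d = 1.41.
First term a = -5.95.
Formula: S_i = -5.95 + 1.41*i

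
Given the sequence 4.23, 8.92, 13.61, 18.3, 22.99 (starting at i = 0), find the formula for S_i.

Check differences: 8.92 - 4.23 = 4.69
13.61 - 8.92 = 4.69
Common difference d = 4.69.
First term a = 4.23.
Formula: S_i = 4.23 + 4.69*i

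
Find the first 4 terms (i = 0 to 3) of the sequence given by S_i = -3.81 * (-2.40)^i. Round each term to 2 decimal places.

This is a geometric sequence.
i=0: S_0 = -3.81 * (-2.4)^0 = -3.81
i=1: S_1 = -3.81 * (-2.4)^1 ≈ 9.14
i=2: S_2 = -3.81 * (-2.4)^2 ≈ -21.95
i=3: S_3 = -3.81 * (-2.4)^3 ≈ 52.67
The first 4 terms are: [-3.81, 9.14, -21.95, 52.67]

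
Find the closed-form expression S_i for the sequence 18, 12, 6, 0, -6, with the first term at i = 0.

Check differences: 12 - 18 = -6
6 - 12 = -6
Common difference d = -6.
First term a = 18.
Formula: S_i = 18 - 6*i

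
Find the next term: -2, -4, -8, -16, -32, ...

Ratios: -4 / -2 = 2.0
This is a geometric sequence with common ratio r = 2.
Next term = -32 * 2 = -64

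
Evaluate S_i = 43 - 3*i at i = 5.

S_5 = 43 + -3*5 = 43 + -15 = 28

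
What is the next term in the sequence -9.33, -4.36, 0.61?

Differences: -4.36 - -9.33 = 4.97
This is an arithmetic sequence with common difference d = 4.97.
Next term = 0.61 + 4.97 = 5.58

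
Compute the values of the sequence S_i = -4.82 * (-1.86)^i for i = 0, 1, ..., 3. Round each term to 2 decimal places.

This is a geometric sequence.
i=0: S_0 = -4.82 * (-1.86)^0 = -4.82
i=1: S_1 = -4.82 * (-1.86)^1 ≈ 8.97
i=2: S_2 = -4.82 * (-1.86)^2 ≈ -16.68
i=3: S_3 = -4.82 * (-1.86)^3 ≈ 31.02
The first 4 terms are: [-4.82, 8.97, -16.68, 31.02]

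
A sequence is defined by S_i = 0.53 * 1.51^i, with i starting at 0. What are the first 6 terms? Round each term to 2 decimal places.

This is a geometric sequence.
i=0: S_0 = 0.53 * 1.51^0 = 0.53
i=1: S_1 = 0.53 * 1.51^1 ≈ 0.8
i=2: S_2 = 0.53 * 1.51^2 ≈ 1.21
i=3: S_3 = 0.53 * 1.51^3 ≈ 1.82
i=4: S_4 = 0.53 * 1.51^4 ≈ 2.76
i=5: S_5 = 0.53 * 1.51^5 ≈ 4.16
The first 6 terms are: [0.53, 0.8, 1.21, 1.82, 2.76, 4.16]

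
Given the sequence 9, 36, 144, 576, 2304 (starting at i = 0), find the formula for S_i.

Check ratios: 36 / 9 = 4.0
Common ratio r = 4.
First term a = 9.
Formula: S_i = 9 * 4^i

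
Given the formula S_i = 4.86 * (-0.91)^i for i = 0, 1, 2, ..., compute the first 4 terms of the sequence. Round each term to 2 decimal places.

This is a geometric sequence.
i=0: S_0 = 4.86 * (-0.91)^0 = 4.86
i=1: S_1 = 4.86 * (-0.91)^1 ≈ -4.42
i=2: S_2 = 4.86 * (-0.91)^2 ≈ 4.02
i=3: S_3 = 4.86 * (-0.91)^3 ≈ -3.66
The first 4 terms are: [4.86, -4.42, 4.02, -3.66]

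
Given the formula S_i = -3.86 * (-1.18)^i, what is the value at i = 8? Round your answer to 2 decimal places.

S_8 = -3.86 * (-1.18)^8 ≈ -3.86 * 3.7589 ≈ -14.51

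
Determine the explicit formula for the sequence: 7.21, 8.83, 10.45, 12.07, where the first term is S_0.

Check differences: 8.83 - 7.21 = 1.62
10.45 - 8.83 = 1.62
Common difference d = 1.62.
First term a = 7.21.
Formula: S_i = 7.21 + 1.62*i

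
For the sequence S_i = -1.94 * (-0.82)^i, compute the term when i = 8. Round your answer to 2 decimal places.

S_8 = -1.94 * (-0.82)^8 ≈ -1.94 * 0.2044 ≈ -0.4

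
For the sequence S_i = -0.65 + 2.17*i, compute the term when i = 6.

S_6 = -0.65 + 2.17*6 = -0.65 + 13.02 = 12.37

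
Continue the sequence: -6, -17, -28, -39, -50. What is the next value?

Differences: -17 - -6 = -11
This is an arithmetic sequence with common difference d = -11.
Next term = -50 + -11 = -61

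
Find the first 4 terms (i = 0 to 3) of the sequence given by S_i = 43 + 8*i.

This is an arithmetic sequence.
i=0: S_0 = 43 + 8*0 = 43
i=1: S_1 = 43 + 8*1 = 51
i=2: S_2 = 43 + 8*2 = 59
i=3: S_3 = 43 + 8*3 = 67
The first 4 terms are: [43, 51, 59, 67]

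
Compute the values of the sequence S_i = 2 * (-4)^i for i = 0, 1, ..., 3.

This is a geometric sequence.
i=0: S_0 = 2 * (-4)^0 = 2
i=1: S_1 = 2 * (-4)^1 = -8
i=2: S_2 = 2 * (-4)^2 = 32
i=3: S_3 = 2 * (-4)^3 = -128
The first 4 terms are: [2, -8, 32, -128]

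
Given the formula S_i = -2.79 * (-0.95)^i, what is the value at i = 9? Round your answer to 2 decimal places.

S_9 = -2.79 * (-0.95)^9 ≈ -2.79 * -0.6302 ≈ 1.76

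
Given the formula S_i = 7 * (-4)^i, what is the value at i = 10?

S_10 = 7 * (-4)^10 = 7 * 1048576 = 7340032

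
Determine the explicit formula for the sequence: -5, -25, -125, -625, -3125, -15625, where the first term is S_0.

Check ratios: -25 / -5 = 5.0
Common ratio r = 5.
First term a = -5.
Formula: S_i = -5 * 5^i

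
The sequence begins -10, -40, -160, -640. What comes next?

Ratios: -40 / -10 = 4.0
This is a geometric sequence with common ratio r = 4.
Next term = -640 * 4 = -2560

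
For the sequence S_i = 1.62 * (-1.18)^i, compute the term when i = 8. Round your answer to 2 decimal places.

S_8 = 1.62 * (-1.18)^8 ≈ 1.62 * 3.7589 ≈ 6.09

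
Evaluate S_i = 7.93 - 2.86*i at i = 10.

S_10 = 7.93 + -2.86*10 = 7.93 + -28.6 = -20.67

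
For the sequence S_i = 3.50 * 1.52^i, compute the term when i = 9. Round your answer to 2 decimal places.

S_9 = 3.5 * 1.52^9 ≈ 3.5 * 43.3104 ≈ 151.59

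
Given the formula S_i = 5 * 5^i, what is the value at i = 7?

S_7 = 5 * 5^7 = 5 * 78125 = 390625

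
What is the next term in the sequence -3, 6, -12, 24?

Ratios: 6 / -3 = -2.0
This is a geometric sequence with common ratio r = -2.
Next term = 24 * -2 = -48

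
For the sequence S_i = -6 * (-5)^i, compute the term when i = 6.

S_6 = -6 * (-5)^6 = -6 * 15625 = -93750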